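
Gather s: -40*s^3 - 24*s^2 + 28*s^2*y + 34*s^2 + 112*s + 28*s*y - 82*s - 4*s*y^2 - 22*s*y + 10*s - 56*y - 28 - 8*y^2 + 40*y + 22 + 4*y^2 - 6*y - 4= -40*s^3 + s^2*(28*y + 10) + s*(-4*y^2 + 6*y + 40) - 4*y^2 - 22*y - 10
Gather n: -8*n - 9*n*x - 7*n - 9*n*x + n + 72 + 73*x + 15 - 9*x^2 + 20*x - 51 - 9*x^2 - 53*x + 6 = n*(-18*x - 14) - 18*x^2 + 40*x + 42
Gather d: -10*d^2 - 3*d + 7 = -10*d^2 - 3*d + 7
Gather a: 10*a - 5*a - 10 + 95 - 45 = 5*a + 40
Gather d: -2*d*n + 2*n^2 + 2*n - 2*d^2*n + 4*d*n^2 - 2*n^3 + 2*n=-2*d^2*n + d*(4*n^2 - 2*n) - 2*n^3 + 2*n^2 + 4*n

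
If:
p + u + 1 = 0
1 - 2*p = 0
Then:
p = 1/2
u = -3/2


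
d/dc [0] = 0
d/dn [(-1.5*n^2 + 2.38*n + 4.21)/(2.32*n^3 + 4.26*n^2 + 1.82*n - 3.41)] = (3.48*n^4 - 11.0432*n^3 - 42.1704*n^2 - 25.6392*n - 15.778)/(5.3824*n^6 + 19.7664*n^5 + 26.5924*n^4 - 0.316000000000001*n^3 - 25.7408*n^2 - 12.4124*n + 11.6281)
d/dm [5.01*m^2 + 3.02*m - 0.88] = 10.02*m + 3.02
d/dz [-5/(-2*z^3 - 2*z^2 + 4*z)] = 5*(-3*z^2 - 2*z + 2)/(2*z^2*(z^2 + z - 2)^2)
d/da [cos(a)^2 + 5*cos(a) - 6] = -(2*cos(a) + 5)*sin(a)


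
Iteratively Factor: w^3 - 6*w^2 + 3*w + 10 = (w - 2)*(w^2 - 4*w - 5) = (w - 5)*(w - 2)*(w + 1)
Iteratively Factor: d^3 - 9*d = (d)*(d^2 - 9) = d*(d + 3)*(d - 3)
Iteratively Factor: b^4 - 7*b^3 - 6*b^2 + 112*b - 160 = (b - 4)*(b^3 - 3*b^2 - 18*b + 40) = (b - 4)*(b - 2)*(b^2 - b - 20) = (b - 5)*(b - 4)*(b - 2)*(b + 4)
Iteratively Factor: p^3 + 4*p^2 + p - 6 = (p + 3)*(p^2 + p - 2) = (p - 1)*(p + 3)*(p + 2)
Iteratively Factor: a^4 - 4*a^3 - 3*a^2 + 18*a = (a - 3)*(a^3 - a^2 - 6*a) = (a - 3)^2*(a^2 + 2*a) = (a - 3)^2*(a + 2)*(a)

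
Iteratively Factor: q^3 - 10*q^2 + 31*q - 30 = (q - 3)*(q^2 - 7*q + 10) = (q - 3)*(q - 2)*(q - 5)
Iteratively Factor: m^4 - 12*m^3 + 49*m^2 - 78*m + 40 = (m - 4)*(m^3 - 8*m^2 + 17*m - 10) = (m - 4)*(m - 1)*(m^2 - 7*m + 10) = (m - 5)*(m - 4)*(m - 1)*(m - 2)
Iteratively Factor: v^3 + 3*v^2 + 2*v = (v + 1)*(v^2 + 2*v) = v*(v + 1)*(v + 2)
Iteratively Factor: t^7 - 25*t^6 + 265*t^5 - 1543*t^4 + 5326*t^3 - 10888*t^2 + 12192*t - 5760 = (t - 4)*(t^6 - 21*t^5 + 181*t^4 - 819*t^3 + 2050*t^2 - 2688*t + 1440) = (t - 4)*(t - 2)*(t^5 - 19*t^4 + 143*t^3 - 533*t^2 + 984*t - 720) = (t - 4)*(t - 3)*(t - 2)*(t^4 - 16*t^3 + 95*t^2 - 248*t + 240) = (t - 4)^2*(t - 3)*(t - 2)*(t^3 - 12*t^2 + 47*t - 60) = (t - 4)^3*(t - 3)*(t - 2)*(t^2 - 8*t + 15) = (t - 5)*(t - 4)^3*(t - 3)*(t - 2)*(t - 3)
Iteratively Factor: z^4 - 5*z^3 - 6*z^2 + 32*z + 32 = (z + 2)*(z^3 - 7*z^2 + 8*z + 16) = (z - 4)*(z + 2)*(z^2 - 3*z - 4) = (z - 4)^2*(z + 2)*(z + 1)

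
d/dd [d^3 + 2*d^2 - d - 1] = 3*d^2 + 4*d - 1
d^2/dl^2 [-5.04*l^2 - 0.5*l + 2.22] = -10.0800000000000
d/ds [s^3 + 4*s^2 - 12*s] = 3*s^2 + 8*s - 12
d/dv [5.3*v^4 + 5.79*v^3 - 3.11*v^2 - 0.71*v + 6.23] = 21.2*v^3 + 17.37*v^2 - 6.22*v - 0.71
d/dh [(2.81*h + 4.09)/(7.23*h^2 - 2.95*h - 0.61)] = (-20.3163*h^2 - 59.1414*h + 10.3514)/(52.2729*h^4 - 42.657*h^3 - 0.1181*h^2 + 3.599*h + 0.3721)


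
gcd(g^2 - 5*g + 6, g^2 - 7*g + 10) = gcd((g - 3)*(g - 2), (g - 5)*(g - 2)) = g - 2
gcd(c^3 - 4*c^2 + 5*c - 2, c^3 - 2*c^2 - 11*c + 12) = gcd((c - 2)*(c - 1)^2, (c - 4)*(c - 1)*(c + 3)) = c - 1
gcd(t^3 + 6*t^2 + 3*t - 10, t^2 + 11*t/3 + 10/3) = t + 2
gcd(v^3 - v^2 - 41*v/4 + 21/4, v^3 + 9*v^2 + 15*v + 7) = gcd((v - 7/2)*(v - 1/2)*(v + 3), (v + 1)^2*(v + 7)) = 1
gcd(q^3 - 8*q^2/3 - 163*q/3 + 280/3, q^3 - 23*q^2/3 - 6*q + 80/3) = q^2 - 29*q/3 + 40/3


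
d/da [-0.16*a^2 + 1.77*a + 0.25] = 1.77 - 0.32*a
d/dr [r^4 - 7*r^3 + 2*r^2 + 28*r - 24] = 4*r^3 - 21*r^2 + 4*r + 28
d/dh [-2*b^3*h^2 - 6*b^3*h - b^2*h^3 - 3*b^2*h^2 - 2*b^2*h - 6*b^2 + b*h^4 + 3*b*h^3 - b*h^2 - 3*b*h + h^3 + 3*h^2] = -4*b^3*h - 6*b^3 - 3*b^2*h^2 - 6*b^2*h - 2*b^2 + 4*b*h^3 + 9*b*h^2 - 2*b*h - 3*b + 3*h^2 + 6*h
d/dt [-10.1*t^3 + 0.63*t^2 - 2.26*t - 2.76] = -30.3*t^2 + 1.26*t - 2.26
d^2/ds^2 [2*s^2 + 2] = 4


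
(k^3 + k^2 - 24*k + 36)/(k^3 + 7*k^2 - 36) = (k - 3)/(k + 3)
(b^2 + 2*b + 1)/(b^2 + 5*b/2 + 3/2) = 2*(b + 1)/(2*b + 3)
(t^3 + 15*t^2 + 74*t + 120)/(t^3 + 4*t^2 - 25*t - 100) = (t + 6)/(t - 5)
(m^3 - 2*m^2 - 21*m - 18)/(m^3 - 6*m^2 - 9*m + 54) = (m + 1)/(m - 3)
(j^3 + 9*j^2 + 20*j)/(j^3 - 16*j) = (j + 5)/(j - 4)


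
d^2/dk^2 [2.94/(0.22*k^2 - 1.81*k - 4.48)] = (0.284592*k^2 - 2.341416*k - 2.94*(0.44*k - 1.81)*(0.88*k - 3.62) - 5.795328)/(-0.22*k^2 + 1.81*k + 4.48)^3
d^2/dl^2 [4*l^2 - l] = 8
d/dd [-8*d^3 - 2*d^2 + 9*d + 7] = -24*d^2 - 4*d + 9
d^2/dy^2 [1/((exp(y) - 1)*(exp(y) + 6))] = (4*exp(3*y) + 15*exp(2*y) + 49*exp(y) + 30)*exp(y)/(exp(6*y) + 15*exp(5*y) + 57*exp(4*y) - 55*exp(3*y) - 342*exp(2*y) + 540*exp(y) - 216)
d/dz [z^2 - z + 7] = 2*z - 1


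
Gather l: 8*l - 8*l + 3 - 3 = 0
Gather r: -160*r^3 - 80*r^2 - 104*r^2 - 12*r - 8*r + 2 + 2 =-160*r^3 - 184*r^2 - 20*r + 4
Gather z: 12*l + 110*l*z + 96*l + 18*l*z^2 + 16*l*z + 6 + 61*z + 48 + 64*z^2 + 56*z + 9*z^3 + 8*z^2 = 108*l + 9*z^3 + z^2*(18*l + 72) + z*(126*l + 117) + 54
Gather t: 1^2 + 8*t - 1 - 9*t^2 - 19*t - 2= -9*t^2 - 11*t - 2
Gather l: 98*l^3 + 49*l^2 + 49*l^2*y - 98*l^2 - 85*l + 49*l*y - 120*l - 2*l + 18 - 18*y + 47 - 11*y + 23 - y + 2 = 98*l^3 + l^2*(49*y - 49) + l*(49*y - 207) - 30*y + 90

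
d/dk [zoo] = 0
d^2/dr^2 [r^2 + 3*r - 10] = 2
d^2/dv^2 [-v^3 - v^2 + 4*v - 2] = -6*v - 2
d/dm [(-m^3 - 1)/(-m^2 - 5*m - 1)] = (3*m^2*(m^2 + 5*m + 1) - (2*m + 5)*(m^3 + 1))/(m^2 + 5*m + 1)^2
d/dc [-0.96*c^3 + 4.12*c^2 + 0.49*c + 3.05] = -2.88*c^2 + 8.24*c + 0.49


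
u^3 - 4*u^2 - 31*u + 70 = (u - 7)*(u - 2)*(u + 5)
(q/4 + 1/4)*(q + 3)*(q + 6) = q^3/4 + 5*q^2/2 + 27*q/4 + 9/2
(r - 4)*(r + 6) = r^2 + 2*r - 24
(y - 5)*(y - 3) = y^2 - 8*y + 15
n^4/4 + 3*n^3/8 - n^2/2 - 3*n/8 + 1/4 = (n/4 + 1/2)*(n - 1)*(n - 1/2)*(n + 1)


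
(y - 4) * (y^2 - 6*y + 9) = y^3 - 10*y^2 + 33*y - 36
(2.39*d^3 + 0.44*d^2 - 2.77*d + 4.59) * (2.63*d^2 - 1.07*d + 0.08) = 6.2857*d^5 - 1.4001*d^4 - 7.5647*d^3 + 15.0708*d^2 - 5.1329*d + 0.3672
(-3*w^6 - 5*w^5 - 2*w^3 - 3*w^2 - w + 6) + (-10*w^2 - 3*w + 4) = -3*w^6 - 5*w^5 - 2*w^3 - 13*w^2 - 4*w + 10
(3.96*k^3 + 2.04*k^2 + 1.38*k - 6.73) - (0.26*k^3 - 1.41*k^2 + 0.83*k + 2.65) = 3.7*k^3 + 3.45*k^2 + 0.55*k - 9.38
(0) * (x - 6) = 0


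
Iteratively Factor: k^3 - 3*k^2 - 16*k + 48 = (k - 3)*(k^2 - 16) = (k - 4)*(k - 3)*(k + 4)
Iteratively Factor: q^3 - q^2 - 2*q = (q + 1)*(q^2 - 2*q) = (q - 2)*(q + 1)*(q)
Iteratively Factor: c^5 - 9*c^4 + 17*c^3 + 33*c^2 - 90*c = (c + 2)*(c^4 - 11*c^3 + 39*c^2 - 45*c) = (c - 5)*(c + 2)*(c^3 - 6*c^2 + 9*c) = c*(c - 5)*(c + 2)*(c^2 - 6*c + 9) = c*(c - 5)*(c - 3)*(c + 2)*(c - 3)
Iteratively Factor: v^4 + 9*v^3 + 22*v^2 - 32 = (v + 4)*(v^3 + 5*v^2 + 2*v - 8) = (v - 1)*(v + 4)*(v^2 + 6*v + 8) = (v - 1)*(v + 2)*(v + 4)*(v + 4)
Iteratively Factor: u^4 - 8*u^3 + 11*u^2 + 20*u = (u - 4)*(u^3 - 4*u^2 - 5*u) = (u - 5)*(u - 4)*(u^2 + u) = (u - 5)*(u - 4)*(u + 1)*(u)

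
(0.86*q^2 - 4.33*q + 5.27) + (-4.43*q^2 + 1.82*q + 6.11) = -3.57*q^2 - 2.51*q + 11.38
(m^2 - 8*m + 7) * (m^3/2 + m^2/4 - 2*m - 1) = m^5/2 - 15*m^4/4 - m^3/2 + 67*m^2/4 - 6*m - 7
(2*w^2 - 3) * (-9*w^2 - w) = -18*w^4 - 2*w^3 + 27*w^2 + 3*w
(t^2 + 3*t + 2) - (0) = t^2 + 3*t + 2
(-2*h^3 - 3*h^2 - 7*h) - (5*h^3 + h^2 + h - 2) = -7*h^3 - 4*h^2 - 8*h + 2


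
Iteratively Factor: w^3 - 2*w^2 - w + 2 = (w - 2)*(w^2 - 1) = (w - 2)*(w - 1)*(w + 1)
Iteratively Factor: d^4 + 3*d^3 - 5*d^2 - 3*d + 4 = (d - 1)*(d^3 + 4*d^2 - d - 4) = (d - 1)*(d + 1)*(d^2 + 3*d - 4) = (d - 1)^2*(d + 1)*(d + 4)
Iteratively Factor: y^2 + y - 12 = (y - 3)*(y + 4)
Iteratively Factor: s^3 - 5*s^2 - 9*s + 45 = (s - 3)*(s^2 - 2*s - 15) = (s - 3)*(s + 3)*(s - 5)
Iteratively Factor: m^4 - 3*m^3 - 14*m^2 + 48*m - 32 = (m - 4)*(m^3 + m^2 - 10*m + 8) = (m - 4)*(m - 2)*(m^2 + 3*m - 4) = (m - 4)*(m - 2)*(m + 4)*(m - 1)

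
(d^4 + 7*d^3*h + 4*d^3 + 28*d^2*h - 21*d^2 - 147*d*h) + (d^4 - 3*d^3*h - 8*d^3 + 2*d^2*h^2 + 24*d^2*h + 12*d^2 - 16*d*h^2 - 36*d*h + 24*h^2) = 2*d^4 + 4*d^3*h - 4*d^3 + 2*d^2*h^2 + 52*d^2*h - 9*d^2 - 16*d*h^2 - 183*d*h + 24*h^2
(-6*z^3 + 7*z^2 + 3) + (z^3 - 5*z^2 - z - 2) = -5*z^3 + 2*z^2 - z + 1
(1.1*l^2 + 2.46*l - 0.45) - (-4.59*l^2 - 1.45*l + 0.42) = 5.69*l^2 + 3.91*l - 0.87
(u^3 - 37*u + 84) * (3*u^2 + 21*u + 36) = 3*u^5 + 21*u^4 - 75*u^3 - 525*u^2 + 432*u + 3024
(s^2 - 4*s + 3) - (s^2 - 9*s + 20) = 5*s - 17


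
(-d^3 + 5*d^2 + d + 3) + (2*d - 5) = -d^3 + 5*d^2 + 3*d - 2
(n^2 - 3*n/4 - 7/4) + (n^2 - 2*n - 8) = 2*n^2 - 11*n/4 - 39/4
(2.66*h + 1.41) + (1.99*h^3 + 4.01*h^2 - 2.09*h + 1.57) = 1.99*h^3 + 4.01*h^2 + 0.57*h + 2.98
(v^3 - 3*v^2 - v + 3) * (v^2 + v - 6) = v^5 - 2*v^4 - 10*v^3 + 20*v^2 + 9*v - 18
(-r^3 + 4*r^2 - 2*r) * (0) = 0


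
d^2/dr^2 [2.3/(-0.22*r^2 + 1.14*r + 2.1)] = (-0.22264*r^2 + 1.15368*r + 2.3*(0.44*r - 1.14)*(0.88*r - 2.28) + 2.1252)/(-0.22*r^2 + 1.14*r + 2.1)^3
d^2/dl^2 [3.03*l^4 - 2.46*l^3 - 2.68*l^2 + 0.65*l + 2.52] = 36.36*l^2 - 14.76*l - 5.36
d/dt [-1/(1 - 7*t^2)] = -14*t/(7*t^2 - 1)^2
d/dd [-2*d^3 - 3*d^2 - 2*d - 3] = -6*d^2 - 6*d - 2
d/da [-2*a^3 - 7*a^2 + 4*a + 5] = -6*a^2 - 14*a + 4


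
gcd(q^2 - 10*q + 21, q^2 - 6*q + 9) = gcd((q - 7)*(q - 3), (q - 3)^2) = q - 3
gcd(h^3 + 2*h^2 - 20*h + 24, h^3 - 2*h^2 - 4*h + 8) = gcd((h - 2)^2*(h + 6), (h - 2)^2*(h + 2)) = h^2 - 4*h + 4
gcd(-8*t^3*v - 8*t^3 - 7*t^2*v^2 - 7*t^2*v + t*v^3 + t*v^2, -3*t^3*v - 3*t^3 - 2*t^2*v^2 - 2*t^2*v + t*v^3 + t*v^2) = t^2*v + t^2 + t*v^2 + t*v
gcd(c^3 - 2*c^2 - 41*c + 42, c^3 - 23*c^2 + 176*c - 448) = c - 7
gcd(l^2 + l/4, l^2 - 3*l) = l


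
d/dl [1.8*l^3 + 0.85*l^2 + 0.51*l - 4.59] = 5.4*l^2 + 1.7*l + 0.51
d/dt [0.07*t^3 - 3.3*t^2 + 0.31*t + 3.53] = 0.21*t^2 - 6.6*t + 0.31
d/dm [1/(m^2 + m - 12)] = (-2*m - 1)/(m^2 + m - 12)^2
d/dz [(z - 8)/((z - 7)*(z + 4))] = (-z^2 + 16*z - 52)/(z^4 - 6*z^3 - 47*z^2 + 168*z + 784)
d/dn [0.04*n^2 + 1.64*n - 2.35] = 0.08*n + 1.64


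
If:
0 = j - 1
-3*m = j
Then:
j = 1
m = -1/3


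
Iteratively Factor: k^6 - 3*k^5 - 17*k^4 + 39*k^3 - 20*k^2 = (k + 4)*(k^5 - 7*k^4 + 11*k^3 - 5*k^2) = (k - 5)*(k + 4)*(k^4 - 2*k^3 + k^2) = k*(k - 5)*(k + 4)*(k^3 - 2*k^2 + k) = k*(k - 5)*(k - 1)*(k + 4)*(k^2 - k) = k^2*(k - 5)*(k - 1)*(k + 4)*(k - 1)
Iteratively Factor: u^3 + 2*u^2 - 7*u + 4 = (u - 1)*(u^2 + 3*u - 4) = (u - 1)*(u + 4)*(u - 1)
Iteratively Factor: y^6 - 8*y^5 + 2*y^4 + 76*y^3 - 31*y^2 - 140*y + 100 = (y - 5)*(y^5 - 3*y^4 - 13*y^3 + 11*y^2 + 24*y - 20) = (y - 5)*(y - 1)*(y^4 - 2*y^3 - 15*y^2 - 4*y + 20) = (y - 5)*(y - 1)*(y + 2)*(y^3 - 4*y^2 - 7*y + 10) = (y - 5)^2*(y - 1)*(y + 2)*(y^2 + y - 2) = (y - 5)^2*(y - 1)^2*(y + 2)*(y + 2)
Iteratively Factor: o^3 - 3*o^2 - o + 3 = (o - 1)*(o^2 - 2*o - 3) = (o - 3)*(o - 1)*(o + 1)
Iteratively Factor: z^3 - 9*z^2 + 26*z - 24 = (z - 4)*(z^2 - 5*z + 6) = (z - 4)*(z - 3)*(z - 2)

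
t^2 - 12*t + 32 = (t - 8)*(t - 4)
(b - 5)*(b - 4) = b^2 - 9*b + 20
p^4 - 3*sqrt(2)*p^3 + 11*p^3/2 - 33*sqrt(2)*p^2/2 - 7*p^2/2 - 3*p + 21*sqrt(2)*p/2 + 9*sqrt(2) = (p - 1)*(p + 1/2)*(p + 6)*(p - 3*sqrt(2))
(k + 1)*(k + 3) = k^2 + 4*k + 3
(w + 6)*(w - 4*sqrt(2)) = w^2 - 4*sqrt(2)*w + 6*w - 24*sqrt(2)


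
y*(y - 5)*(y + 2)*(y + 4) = y^4 + y^3 - 22*y^2 - 40*y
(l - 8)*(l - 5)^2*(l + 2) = l^4 - 16*l^3 + 69*l^2 + 10*l - 400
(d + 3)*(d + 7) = d^2 + 10*d + 21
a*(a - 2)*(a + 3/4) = a^3 - 5*a^2/4 - 3*a/2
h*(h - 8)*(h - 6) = h^3 - 14*h^2 + 48*h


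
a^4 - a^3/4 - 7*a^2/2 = a^2*(a - 2)*(a + 7/4)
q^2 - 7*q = q*(q - 7)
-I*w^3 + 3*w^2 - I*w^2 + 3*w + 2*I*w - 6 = (w + 2)*(w + 3*I)*(-I*w + I)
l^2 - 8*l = l*(l - 8)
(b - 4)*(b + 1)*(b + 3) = b^3 - 13*b - 12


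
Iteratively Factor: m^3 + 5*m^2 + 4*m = (m + 1)*(m^2 + 4*m) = m*(m + 1)*(m + 4)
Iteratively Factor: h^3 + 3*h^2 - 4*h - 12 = (h + 2)*(h^2 + h - 6) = (h + 2)*(h + 3)*(h - 2)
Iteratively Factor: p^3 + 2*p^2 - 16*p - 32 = (p + 2)*(p^2 - 16) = (p + 2)*(p + 4)*(p - 4)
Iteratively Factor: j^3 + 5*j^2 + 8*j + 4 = (j + 2)*(j^2 + 3*j + 2) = (j + 2)^2*(j + 1)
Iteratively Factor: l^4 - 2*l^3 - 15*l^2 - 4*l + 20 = (l + 2)*(l^3 - 4*l^2 - 7*l + 10) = (l - 5)*(l + 2)*(l^2 + l - 2) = (l - 5)*(l - 1)*(l + 2)*(l + 2)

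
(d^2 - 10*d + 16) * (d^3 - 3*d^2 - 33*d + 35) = d^5 - 13*d^4 + 13*d^3 + 317*d^2 - 878*d + 560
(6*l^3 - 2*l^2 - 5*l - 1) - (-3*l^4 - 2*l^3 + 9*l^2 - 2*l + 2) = 3*l^4 + 8*l^3 - 11*l^2 - 3*l - 3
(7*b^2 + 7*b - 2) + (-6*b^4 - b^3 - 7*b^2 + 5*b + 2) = -6*b^4 - b^3 + 12*b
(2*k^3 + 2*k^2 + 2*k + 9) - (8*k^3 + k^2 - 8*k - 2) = -6*k^3 + k^2 + 10*k + 11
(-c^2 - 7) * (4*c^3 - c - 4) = -4*c^5 - 27*c^3 + 4*c^2 + 7*c + 28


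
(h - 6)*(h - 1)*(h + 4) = h^3 - 3*h^2 - 22*h + 24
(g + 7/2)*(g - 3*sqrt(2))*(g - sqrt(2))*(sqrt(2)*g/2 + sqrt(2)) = sqrt(2)*g^4/2 - 4*g^3 + 11*sqrt(2)*g^3/4 - 22*g^2 + 13*sqrt(2)*g^2/2 - 28*g + 33*sqrt(2)*g/2 + 21*sqrt(2)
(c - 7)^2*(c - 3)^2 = c^4 - 20*c^3 + 142*c^2 - 420*c + 441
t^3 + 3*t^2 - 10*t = t*(t - 2)*(t + 5)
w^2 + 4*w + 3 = (w + 1)*(w + 3)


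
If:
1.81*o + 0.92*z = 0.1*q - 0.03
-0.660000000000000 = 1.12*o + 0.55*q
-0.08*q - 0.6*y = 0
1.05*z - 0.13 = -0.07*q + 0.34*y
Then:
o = -0.17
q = -0.85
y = 0.11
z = 0.22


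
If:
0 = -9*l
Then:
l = 0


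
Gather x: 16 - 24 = -8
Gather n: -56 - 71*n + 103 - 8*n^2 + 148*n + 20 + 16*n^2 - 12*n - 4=8*n^2 + 65*n + 63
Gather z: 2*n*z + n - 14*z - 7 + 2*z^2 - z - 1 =n + 2*z^2 + z*(2*n - 15) - 8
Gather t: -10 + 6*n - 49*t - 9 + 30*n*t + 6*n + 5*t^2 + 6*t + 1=12*n + 5*t^2 + t*(30*n - 43) - 18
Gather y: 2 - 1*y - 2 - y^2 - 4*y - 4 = -y^2 - 5*y - 4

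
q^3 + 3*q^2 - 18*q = q*(q - 3)*(q + 6)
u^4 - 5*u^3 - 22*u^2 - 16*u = u*(u - 8)*(u + 1)*(u + 2)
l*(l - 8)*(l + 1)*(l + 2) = l^4 - 5*l^3 - 22*l^2 - 16*l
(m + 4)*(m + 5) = m^2 + 9*m + 20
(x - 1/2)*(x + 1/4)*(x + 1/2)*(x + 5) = x^4 + 21*x^3/4 + x^2 - 21*x/16 - 5/16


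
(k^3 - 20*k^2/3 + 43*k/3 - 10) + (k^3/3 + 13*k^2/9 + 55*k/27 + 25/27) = 4*k^3/3 - 47*k^2/9 + 442*k/27 - 245/27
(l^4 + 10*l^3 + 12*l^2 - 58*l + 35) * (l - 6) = l^5 + 4*l^4 - 48*l^3 - 130*l^2 + 383*l - 210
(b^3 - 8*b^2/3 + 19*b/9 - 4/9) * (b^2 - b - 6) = b^5 - 11*b^4/3 - 11*b^3/9 + 121*b^2/9 - 110*b/9 + 8/3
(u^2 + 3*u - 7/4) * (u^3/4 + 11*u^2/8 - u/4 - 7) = u^5/4 + 17*u^4/8 + 55*u^3/16 - 325*u^2/32 - 329*u/16 + 49/4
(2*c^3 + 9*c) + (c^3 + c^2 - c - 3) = 3*c^3 + c^2 + 8*c - 3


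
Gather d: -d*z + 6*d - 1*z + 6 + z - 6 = d*(6 - z)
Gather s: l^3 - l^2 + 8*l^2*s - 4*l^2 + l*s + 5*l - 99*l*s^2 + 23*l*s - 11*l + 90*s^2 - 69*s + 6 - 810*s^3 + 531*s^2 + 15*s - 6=l^3 - 5*l^2 - 6*l - 810*s^3 + s^2*(621 - 99*l) + s*(8*l^2 + 24*l - 54)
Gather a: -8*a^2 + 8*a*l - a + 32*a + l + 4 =-8*a^2 + a*(8*l + 31) + l + 4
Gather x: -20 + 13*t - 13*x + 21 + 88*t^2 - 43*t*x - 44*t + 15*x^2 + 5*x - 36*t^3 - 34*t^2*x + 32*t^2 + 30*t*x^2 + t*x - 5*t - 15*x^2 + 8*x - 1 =-36*t^3 + 120*t^2 + 30*t*x^2 - 36*t + x*(-34*t^2 - 42*t)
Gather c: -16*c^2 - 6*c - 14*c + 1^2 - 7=-16*c^2 - 20*c - 6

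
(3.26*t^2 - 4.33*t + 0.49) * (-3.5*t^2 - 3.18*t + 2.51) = -11.41*t^4 + 4.7882*t^3 + 20.237*t^2 - 12.4265*t + 1.2299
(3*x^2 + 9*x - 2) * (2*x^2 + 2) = 6*x^4 + 18*x^3 + 2*x^2 + 18*x - 4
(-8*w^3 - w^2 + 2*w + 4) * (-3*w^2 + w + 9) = 24*w^5 - 5*w^4 - 79*w^3 - 19*w^2 + 22*w + 36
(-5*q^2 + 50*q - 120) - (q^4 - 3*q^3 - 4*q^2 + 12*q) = -q^4 + 3*q^3 - q^2 + 38*q - 120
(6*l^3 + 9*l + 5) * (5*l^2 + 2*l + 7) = 30*l^5 + 12*l^4 + 87*l^3 + 43*l^2 + 73*l + 35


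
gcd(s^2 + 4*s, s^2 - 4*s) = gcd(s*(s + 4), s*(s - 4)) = s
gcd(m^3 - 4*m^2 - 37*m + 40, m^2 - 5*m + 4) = m - 1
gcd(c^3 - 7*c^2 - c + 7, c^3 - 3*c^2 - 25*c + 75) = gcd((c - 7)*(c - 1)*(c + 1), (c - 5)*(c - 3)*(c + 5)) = 1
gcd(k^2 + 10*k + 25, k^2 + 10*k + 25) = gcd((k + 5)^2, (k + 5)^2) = k^2 + 10*k + 25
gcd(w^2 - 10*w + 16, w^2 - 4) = w - 2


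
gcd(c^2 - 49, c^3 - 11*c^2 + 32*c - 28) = c - 7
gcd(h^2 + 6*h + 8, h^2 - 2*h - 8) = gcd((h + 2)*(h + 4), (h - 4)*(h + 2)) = h + 2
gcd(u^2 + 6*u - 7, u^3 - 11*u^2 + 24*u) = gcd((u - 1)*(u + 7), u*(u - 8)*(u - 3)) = 1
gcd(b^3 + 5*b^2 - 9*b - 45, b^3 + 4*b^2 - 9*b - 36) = b^2 - 9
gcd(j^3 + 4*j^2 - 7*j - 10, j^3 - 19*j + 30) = j^2 + 3*j - 10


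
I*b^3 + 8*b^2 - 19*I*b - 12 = (b - 4*I)*(b - 3*I)*(I*b + 1)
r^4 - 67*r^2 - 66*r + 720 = (r - 8)*(r - 3)*(r + 5)*(r + 6)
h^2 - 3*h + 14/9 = (h - 7/3)*(h - 2/3)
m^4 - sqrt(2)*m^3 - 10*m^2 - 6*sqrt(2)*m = m*(m - 3*sqrt(2))*(m + sqrt(2))^2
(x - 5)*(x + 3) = x^2 - 2*x - 15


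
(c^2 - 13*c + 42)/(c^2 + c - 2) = (c^2 - 13*c + 42)/(c^2 + c - 2)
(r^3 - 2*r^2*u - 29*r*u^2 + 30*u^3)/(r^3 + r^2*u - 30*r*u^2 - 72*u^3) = (r^2 + 4*r*u - 5*u^2)/(r^2 + 7*r*u + 12*u^2)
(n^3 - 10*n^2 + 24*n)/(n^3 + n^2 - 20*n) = (n - 6)/(n + 5)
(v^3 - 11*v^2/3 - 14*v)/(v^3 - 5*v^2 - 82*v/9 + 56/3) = 3*v/(3*v - 4)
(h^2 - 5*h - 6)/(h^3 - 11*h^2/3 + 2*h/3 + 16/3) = 3*(h - 6)/(3*h^2 - 14*h + 16)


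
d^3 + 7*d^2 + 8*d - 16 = (d - 1)*(d + 4)^2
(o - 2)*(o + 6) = o^2 + 4*o - 12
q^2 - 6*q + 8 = (q - 4)*(q - 2)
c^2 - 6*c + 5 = (c - 5)*(c - 1)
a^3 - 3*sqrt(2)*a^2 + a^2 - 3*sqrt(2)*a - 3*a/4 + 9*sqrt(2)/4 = (a - 1/2)*(a + 3/2)*(a - 3*sqrt(2))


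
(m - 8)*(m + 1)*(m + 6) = m^3 - m^2 - 50*m - 48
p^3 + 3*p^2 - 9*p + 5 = (p - 1)^2*(p + 5)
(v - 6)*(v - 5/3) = v^2 - 23*v/3 + 10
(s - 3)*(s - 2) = s^2 - 5*s + 6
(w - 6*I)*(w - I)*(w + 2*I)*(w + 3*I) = w^4 - 2*I*w^3 + 23*w^2 + 12*I*w + 36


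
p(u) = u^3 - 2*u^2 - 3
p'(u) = 3*u^2 - 4*u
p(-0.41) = -3.41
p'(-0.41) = 2.14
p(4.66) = 54.76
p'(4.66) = 46.51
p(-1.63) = -12.64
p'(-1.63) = 14.49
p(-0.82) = -4.90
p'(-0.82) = 5.30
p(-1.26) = -8.18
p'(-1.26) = 9.80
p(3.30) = 11.16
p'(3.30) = 19.47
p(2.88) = 4.30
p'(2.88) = 13.36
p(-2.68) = -36.61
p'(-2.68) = 32.27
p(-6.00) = -291.00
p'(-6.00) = 132.00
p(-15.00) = -3828.00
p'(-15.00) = 735.00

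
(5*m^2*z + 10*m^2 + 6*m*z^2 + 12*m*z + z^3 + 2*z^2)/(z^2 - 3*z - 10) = (5*m^2 + 6*m*z + z^2)/(z - 5)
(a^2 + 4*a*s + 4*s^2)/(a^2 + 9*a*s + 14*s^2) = (a + 2*s)/(a + 7*s)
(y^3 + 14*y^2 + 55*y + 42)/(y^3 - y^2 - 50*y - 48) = (y + 7)/(y - 8)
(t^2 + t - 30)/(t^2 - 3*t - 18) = (-t^2 - t + 30)/(-t^2 + 3*t + 18)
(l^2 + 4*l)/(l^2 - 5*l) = (l + 4)/(l - 5)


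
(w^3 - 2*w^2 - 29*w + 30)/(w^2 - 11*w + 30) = (w^2 + 4*w - 5)/(w - 5)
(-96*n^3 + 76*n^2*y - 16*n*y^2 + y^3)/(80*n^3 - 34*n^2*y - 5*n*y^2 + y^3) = (-6*n + y)/(5*n + y)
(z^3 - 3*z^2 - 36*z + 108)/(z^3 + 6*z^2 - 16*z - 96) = (z^2 - 9*z + 18)/(z^2 - 16)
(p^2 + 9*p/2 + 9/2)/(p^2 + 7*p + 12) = (p + 3/2)/(p + 4)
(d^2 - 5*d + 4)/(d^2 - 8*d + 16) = (d - 1)/(d - 4)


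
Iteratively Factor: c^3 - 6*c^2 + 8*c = (c - 4)*(c^2 - 2*c) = (c - 4)*(c - 2)*(c)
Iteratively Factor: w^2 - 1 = (w - 1)*(w + 1)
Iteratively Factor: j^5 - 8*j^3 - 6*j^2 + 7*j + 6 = (j + 2)*(j^4 - 2*j^3 - 4*j^2 + 2*j + 3) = (j + 1)*(j + 2)*(j^3 - 3*j^2 - j + 3) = (j + 1)^2*(j + 2)*(j^2 - 4*j + 3) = (j - 1)*(j + 1)^2*(j + 2)*(j - 3)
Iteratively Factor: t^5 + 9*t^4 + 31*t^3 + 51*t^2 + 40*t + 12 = (t + 2)*(t^4 + 7*t^3 + 17*t^2 + 17*t + 6) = (t + 2)*(t + 3)*(t^3 + 4*t^2 + 5*t + 2) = (t + 2)^2*(t + 3)*(t^2 + 2*t + 1) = (t + 1)*(t + 2)^2*(t + 3)*(t + 1)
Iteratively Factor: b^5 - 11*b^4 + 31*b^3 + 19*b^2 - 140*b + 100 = (b - 5)*(b^4 - 6*b^3 + b^2 + 24*b - 20) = (b - 5)^2*(b^3 - b^2 - 4*b + 4) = (b - 5)^2*(b - 1)*(b^2 - 4) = (b - 5)^2*(b - 2)*(b - 1)*(b + 2)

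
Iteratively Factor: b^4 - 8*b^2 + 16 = (b + 2)*(b^3 - 2*b^2 - 4*b + 8) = (b - 2)*(b + 2)*(b^2 - 4) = (b - 2)*(b + 2)^2*(b - 2)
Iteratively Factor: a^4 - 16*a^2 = (a)*(a^3 - 16*a) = a^2*(a^2 - 16) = a^2*(a - 4)*(a + 4)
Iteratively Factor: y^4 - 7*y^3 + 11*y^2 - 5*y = (y - 1)*(y^3 - 6*y^2 + 5*y) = y*(y - 1)*(y^2 - 6*y + 5) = y*(y - 5)*(y - 1)*(y - 1)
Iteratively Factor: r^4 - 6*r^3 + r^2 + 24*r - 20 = (r - 1)*(r^3 - 5*r^2 - 4*r + 20) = (r - 2)*(r - 1)*(r^2 - 3*r - 10) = (r - 2)*(r - 1)*(r + 2)*(r - 5)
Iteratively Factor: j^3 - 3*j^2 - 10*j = (j)*(j^2 - 3*j - 10) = j*(j + 2)*(j - 5)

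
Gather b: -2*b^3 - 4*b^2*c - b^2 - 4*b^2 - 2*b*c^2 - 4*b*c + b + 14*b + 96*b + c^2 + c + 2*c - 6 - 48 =-2*b^3 + b^2*(-4*c - 5) + b*(-2*c^2 - 4*c + 111) + c^2 + 3*c - 54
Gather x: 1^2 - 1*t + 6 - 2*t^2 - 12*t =-2*t^2 - 13*t + 7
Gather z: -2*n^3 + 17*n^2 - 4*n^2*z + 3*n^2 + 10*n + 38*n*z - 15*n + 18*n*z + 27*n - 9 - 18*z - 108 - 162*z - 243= -2*n^3 + 20*n^2 + 22*n + z*(-4*n^2 + 56*n - 180) - 360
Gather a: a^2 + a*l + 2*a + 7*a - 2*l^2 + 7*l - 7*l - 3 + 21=a^2 + a*(l + 9) - 2*l^2 + 18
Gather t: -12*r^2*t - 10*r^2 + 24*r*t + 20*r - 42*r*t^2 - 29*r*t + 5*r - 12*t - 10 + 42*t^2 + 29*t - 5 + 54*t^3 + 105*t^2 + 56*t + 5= -10*r^2 + 25*r + 54*t^3 + t^2*(147 - 42*r) + t*(-12*r^2 - 5*r + 73) - 10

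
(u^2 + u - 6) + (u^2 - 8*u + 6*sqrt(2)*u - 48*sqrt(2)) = 2*u^2 - 7*u + 6*sqrt(2)*u - 48*sqrt(2) - 6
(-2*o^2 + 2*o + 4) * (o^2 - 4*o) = -2*o^4 + 10*o^3 - 4*o^2 - 16*o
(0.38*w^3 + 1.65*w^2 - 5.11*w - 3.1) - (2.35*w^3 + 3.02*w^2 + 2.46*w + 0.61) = -1.97*w^3 - 1.37*w^2 - 7.57*w - 3.71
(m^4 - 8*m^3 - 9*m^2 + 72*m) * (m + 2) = m^5 - 6*m^4 - 25*m^3 + 54*m^2 + 144*m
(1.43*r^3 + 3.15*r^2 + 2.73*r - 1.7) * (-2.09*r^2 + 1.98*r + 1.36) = -2.9887*r^5 - 3.7521*r^4 + 2.4761*r^3 + 13.2424*r^2 + 0.3468*r - 2.312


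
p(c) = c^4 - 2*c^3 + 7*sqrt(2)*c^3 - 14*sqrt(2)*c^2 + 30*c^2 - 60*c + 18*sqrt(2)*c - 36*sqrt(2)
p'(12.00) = 10534.86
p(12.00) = 35389.83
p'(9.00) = 4984.65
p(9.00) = 12784.20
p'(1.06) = 18.47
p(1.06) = -65.40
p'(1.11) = 22.77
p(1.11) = -64.37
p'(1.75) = 95.17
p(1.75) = -28.41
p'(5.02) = 1171.11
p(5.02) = 1667.14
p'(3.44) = 478.91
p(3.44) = 412.57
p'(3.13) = 384.14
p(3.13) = 279.12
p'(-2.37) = -3.03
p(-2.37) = 14.65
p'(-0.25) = -38.23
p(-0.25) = -41.76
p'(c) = 4*c^3 - 6*c^2 + 21*sqrt(2)*c^2 - 28*sqrt(2)*c + 60*c - 60 + 18*sqrt(2)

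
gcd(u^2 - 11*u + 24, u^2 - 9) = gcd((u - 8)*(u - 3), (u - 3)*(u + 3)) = u - 3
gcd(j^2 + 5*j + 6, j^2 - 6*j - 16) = j + 2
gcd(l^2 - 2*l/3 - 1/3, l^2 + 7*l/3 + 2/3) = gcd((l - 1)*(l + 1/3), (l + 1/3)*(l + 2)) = l + 1/3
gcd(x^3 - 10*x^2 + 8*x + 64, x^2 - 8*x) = x - 8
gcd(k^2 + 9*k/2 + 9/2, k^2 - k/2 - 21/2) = k + 3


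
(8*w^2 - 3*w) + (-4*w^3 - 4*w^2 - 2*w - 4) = -4*w^3 + 4*w^2 - 5*w - 4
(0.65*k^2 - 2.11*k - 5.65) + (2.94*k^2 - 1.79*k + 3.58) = 3.59*k^2 - 3.9*k - 2.07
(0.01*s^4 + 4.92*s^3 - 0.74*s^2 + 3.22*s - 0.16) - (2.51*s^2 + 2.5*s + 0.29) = 0.01*s^4 + 4.92*s^3 - 3.25*s^2 + 0.72*s - 0.45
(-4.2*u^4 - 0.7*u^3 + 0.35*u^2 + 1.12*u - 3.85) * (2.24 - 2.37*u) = 9.954*u^5 - 7.749*u^4 - 2.3975*u^3 - 1.8704*u^2 + 11.6333*u - 8.624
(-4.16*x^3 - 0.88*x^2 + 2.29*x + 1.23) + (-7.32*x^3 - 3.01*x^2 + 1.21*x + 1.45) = -11.48*x^3 - 3.89*x^2 + 3.5*x + 2.68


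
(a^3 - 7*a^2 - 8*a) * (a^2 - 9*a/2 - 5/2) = a^5 - 23*a^4/2 + 21*a^3 + 107*a^2/2 + 20*a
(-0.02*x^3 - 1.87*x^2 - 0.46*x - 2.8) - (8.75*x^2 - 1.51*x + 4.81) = -0.02*x^3 - 10.62*x^2 + 1.05*x - 7.61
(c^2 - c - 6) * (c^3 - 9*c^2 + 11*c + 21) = c^5 - 10*c^4 + 14*c^3 + 64*c^2 - 87*c - 126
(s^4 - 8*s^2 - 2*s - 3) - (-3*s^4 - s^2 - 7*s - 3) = 4*s^4 - 7*s^2 + 5*s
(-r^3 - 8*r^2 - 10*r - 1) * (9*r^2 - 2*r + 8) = -9*r^5 - 70*r^4 - 82*r^3 - 53*r^2 - 78*r - 8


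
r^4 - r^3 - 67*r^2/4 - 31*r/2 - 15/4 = (r - 5)*(r + 1/2)^2*(r + 3)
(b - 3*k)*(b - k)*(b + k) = b^3 - 3*b^2*k - b*k^2 + 3*k^3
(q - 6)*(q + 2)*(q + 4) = q^3 - 28*q - 48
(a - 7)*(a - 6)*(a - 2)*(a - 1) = a^4 - 16*a^3 + 83*a^2 - 152*a + 84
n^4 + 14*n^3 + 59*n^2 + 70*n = n*(n + 2)*(n + 5)*(n + 7)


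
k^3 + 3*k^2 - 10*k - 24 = (k - 3)*(k + 2)*(k + 4)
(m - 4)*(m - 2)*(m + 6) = m^3 - 28*m + 48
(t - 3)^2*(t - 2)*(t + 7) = t^4 - t^3 - 35*t^2 + 129*t - 126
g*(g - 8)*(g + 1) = g^3 - 7*g^2 - 8*g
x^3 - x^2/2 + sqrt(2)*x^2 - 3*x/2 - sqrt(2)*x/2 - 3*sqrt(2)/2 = (x - 3/2)*(x + 1)*(x + sqrt(2))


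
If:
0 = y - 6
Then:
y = 6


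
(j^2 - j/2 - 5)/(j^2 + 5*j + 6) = (j - 5/2)/(j + 3)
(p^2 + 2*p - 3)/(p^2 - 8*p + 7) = (p + 3)/(p - 7)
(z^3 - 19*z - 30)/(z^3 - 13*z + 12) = (z^3 - 19*z - 30)/(z^3 - 13*z + 12)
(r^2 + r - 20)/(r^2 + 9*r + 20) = (r - 4)/(r + 4)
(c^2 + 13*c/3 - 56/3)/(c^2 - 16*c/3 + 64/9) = 3*(c + 7)/(3*c - 8)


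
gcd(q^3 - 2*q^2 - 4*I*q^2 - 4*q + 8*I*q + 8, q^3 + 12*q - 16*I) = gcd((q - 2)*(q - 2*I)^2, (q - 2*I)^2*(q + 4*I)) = q^2 - 4*I*q - 4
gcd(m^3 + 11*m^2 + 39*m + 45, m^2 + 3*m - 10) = m + 5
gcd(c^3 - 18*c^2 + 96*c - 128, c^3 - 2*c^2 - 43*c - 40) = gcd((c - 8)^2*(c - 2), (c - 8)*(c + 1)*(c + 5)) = c - 8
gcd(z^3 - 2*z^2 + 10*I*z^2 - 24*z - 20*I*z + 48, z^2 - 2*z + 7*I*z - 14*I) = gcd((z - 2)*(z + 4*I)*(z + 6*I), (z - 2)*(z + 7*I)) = z - 2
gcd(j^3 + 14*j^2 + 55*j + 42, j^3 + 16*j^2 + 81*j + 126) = j^2 + 13*j + 42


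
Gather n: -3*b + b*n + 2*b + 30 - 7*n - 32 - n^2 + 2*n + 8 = -b - n^2 + n*(b - 5) + 6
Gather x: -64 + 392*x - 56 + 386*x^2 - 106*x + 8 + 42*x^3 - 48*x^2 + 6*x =42*x^3 + 338*x^2 + 292*x - 112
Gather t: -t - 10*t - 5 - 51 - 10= -11*t - 66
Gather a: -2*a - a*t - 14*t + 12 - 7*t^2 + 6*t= a*(-t - 2) - 7*t^2 - 8*t + 12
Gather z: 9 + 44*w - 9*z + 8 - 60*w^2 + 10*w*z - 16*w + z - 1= -60*w^2 + 28*w + z*(10*w - 8) + 16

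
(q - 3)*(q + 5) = q^2 + 2*q - 15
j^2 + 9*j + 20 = (j + 4)*(j + 5)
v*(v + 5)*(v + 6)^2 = v^4 + 17*v^3 + 96*v^2 + 180*v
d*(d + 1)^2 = d^3 + 2*d^2 + d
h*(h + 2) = h^2 + 2*h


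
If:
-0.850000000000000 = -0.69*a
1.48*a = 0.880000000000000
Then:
No Solution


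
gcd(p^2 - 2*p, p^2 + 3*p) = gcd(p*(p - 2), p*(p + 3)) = p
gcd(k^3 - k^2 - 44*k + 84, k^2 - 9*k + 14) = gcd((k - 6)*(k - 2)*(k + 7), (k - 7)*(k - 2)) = k - 2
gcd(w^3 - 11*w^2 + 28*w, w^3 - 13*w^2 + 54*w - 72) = w - 4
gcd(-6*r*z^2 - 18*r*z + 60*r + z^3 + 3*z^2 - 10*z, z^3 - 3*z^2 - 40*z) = z + 5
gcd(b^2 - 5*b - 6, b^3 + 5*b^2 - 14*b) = 1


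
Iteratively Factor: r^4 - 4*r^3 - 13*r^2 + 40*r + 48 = (r - 4)*(r^3 - 13*r - 12) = (r - 4)*(r + 3)*(r^2 - 3*r - 4) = (r - 4)^2*(r + 3)*(r + 1)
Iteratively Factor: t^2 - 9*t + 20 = (t - 4)*(t - 5)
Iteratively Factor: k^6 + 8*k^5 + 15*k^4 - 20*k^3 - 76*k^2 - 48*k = (k + 1)*(k^5 + 7*k^4 + 8*k^3 - 28*k^2 - 48*k) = k*(k + 1)*(k^4 + 7*k^3 + 8*k^2 - 28*k - 48) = k*(k - 2)*(k + 1)*(k^3 + 9*k^2 + 26*k + 24) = k*(k - 2)*(k + 1)*(k + 2)*(k^2 + 7*k + 12) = k*(k - 2)*(k + 1)*(k + 2)*(k + 4)*(k + 3)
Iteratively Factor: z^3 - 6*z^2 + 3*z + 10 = (z + 1)*(z^2 - 7*z + 10) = (z - 2)*(z + 1)*(z - 5)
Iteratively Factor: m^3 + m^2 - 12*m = (m - 3)*(m^2 + 4*m) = m*(m - 3)*(m + 4)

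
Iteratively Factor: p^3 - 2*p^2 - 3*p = (p + 1)*(p^2 - 3*p) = p*(p + 1)*(p - 3)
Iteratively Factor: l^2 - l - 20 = (l + 4)*(l - 5)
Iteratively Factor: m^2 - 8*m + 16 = (m - 4)*(m - 4)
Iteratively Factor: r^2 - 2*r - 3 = (r - 3)*(r + 1)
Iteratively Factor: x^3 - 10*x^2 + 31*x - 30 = (x - 3)*(x^2 - 7*x + 10) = (x - 5)*(x - 3)*(x - 2)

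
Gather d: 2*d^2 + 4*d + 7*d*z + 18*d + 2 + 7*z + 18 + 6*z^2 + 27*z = 2*d^2 + d*(7*z + 22) + 6*z^2 + 34*z + 20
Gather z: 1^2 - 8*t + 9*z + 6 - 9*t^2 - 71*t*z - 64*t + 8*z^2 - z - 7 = -9*t^2 - 72*t + 8*z^2 + z*(8 - 71*t)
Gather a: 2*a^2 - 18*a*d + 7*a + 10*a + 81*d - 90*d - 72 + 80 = 2*a^2 + a*(17 - 18*d) - 9*d + 8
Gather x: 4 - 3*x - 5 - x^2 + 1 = -x^2 - 3*x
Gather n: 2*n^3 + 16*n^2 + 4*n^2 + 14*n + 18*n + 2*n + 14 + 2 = 2*n^3 + 20*n^2 + 34*n + 16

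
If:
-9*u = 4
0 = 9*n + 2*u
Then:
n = 8/81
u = -4/9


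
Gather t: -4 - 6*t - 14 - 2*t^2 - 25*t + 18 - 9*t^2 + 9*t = -11*t^2 - 22*t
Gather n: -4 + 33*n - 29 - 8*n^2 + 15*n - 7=-8*n^2 + 48*n - 40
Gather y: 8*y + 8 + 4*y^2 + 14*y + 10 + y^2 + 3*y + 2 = 5*y^2 + 25*y + 20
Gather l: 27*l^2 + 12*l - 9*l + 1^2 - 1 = 27*l^2 + 3*l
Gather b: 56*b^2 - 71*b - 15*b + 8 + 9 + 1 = 56*b^2 - 86*b + 18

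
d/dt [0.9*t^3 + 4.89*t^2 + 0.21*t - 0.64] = 2.7*t^2 + 9.78*t + 0.21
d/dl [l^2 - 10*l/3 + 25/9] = 2*l - 10/3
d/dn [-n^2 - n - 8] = -2*n - 1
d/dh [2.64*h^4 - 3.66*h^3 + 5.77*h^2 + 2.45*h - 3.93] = 10.56*h^3 - 10.98*h^2 + 11.54*h + 2.45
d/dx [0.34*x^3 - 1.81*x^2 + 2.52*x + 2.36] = 1.02*x^2 - 3.62*x + 2.52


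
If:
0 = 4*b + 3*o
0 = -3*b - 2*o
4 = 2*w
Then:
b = 0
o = 0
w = 2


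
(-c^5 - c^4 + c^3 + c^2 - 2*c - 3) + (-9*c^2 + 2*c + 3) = -c^5 - c^4 + c^3 - 8*c^2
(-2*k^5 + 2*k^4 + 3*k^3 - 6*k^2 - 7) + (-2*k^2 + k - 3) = -2*k^5 + 2*k^4 + 3*k^3 - 8*k^2 + k - 10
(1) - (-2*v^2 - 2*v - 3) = 2*v^2 + 2*v + 4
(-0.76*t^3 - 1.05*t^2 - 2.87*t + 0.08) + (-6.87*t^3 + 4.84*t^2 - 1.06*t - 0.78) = -7.63*t^3 + 3.79*t^2 - 3.93*t - 0.7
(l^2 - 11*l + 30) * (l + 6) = l^3 - 5*l^2 - 36*l + 180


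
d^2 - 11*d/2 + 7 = (d - 7/2)*(d - 2)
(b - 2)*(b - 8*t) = b^2 - 8*b*t - 2*b + 16*t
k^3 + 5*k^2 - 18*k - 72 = (k - 4)*(k + 3)*(k + 6)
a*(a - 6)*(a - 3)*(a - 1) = a^4 - 10*a^3 + 27*a^2 - 18*a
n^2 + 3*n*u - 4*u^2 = (n - u)*(n + 4*u)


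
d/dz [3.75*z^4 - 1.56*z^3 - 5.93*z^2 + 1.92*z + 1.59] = 15.0*z^3 - 4.68*z^2 - 11.86*z + 1.92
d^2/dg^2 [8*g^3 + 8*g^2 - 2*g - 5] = 48*g + 16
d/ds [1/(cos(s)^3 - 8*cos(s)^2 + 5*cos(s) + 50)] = (3*cos(s) - 1)*sin(s)/((cos(s) - 5)^3*(cos(s) + 2)^2)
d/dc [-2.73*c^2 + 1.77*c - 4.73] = 1.77 - 5.46*c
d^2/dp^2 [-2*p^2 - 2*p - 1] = -4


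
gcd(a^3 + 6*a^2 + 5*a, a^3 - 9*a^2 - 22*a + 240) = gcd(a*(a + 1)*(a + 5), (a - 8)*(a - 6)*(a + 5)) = a + 5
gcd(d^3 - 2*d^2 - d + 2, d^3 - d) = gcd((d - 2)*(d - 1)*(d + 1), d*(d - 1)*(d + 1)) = d^2 - 1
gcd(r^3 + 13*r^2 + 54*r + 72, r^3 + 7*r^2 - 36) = r^2 + 9*r + 18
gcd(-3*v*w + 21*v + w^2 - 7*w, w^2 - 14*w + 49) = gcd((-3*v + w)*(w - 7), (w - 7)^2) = w - 7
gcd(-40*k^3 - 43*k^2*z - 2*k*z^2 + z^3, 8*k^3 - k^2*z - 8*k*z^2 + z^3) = -8*k^2 - 7*k*z + z^2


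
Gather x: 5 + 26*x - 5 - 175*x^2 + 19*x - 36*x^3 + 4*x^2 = -36*x^3 - 171*x^2 + 45*x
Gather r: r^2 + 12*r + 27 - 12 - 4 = r^2 + 12*r + 11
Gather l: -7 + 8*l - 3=8*l - 10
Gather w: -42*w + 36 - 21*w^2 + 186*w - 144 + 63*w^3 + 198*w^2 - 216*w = 63*w^3 + 177*w^2 - 72*w - 108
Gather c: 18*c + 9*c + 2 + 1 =27*c + 3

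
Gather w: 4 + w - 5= w - 1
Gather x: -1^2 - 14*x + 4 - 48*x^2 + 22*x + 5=-48*x^2 + 8*x + 8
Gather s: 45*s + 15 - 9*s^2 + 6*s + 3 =-9*s^2 + 51*s + 18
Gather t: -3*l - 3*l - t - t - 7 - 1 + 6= -6*l - 2*t - 2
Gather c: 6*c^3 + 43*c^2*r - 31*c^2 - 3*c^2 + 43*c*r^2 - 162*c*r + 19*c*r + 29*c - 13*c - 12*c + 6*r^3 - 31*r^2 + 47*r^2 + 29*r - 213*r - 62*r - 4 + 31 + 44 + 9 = 6*c^3 + c^2*(43*r - 34) + c*(43*r^2 - 143*r + 4) + 6*r^3 + 16*r^2 - 246*r + 80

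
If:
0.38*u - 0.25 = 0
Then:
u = 0.66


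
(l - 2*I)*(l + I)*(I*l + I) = I*l^3 + l^2 + I*l^2 + l + 2*I*l + 2*I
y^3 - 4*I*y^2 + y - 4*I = (y - 4*I)*(y - I)*(y + I)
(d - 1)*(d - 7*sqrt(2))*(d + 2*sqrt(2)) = d^3 - 5*sqrt(2)*d^2 - d^2 - 28*d + 5*sqrt(2)*d + 28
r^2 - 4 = (r - 2)*(r + 2)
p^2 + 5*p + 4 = (p + 1)*(p + 4)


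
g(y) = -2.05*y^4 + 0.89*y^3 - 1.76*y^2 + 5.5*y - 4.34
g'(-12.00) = 14601.82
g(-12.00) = -44370.50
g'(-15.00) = 28334.05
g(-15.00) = -107267.84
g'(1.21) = -9.38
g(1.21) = -3.08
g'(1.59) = -26.31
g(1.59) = -9.57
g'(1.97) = -53.76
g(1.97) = -24.41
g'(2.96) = -194.19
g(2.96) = -137.77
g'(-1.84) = 72.10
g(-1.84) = -49.46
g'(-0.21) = 6.43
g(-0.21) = -5.58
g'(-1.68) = 57.83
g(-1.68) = -39.10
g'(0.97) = -2.89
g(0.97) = -1.66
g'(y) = -8.2*y^3 + 2.67*y^2 - 3.52*y + 5.5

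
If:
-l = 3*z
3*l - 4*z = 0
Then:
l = 0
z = 0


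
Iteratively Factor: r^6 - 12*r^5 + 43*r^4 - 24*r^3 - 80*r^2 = (r - 4)*(r^5 - 8*r^4 + 11*r^3 + 20*r^2) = r*(r - 4)*(r^4 - 8*r^3 + 11*r^2 + 20*r) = r*(r - 4)^2*(r^3 - 4*r^2 - 5*r) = r^2*(r - 4)^2*(r^2 - 4*r - 5) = r^2*(r - 5)*(r - 4)^2*(r + 1)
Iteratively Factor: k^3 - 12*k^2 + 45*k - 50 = (k - 5)*(k^2 - 7*k + 10) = (k - 5)*(k - 2)*(k - 5)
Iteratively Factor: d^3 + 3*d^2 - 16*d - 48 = (d + 3)*(d^2 - 16) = (d - 4)*(d + 3)*(d + 4)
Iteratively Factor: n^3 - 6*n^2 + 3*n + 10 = (n - 2)*(n^2 - 4*n - 5) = (n - 5)*(n - 2)*(n + 1)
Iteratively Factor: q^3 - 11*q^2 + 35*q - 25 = (q - 1)*(q^2 - 10*q + 25) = (q - 5)*(q - 1)*(q - 5)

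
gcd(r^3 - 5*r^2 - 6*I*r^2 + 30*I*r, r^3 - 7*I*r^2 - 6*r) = r^2 - 6*I*r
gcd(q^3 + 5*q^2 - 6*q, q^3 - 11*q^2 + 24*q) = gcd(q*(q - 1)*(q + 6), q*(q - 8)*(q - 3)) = q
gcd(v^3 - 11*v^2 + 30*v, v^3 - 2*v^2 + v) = v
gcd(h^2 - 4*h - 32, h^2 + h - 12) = h + 4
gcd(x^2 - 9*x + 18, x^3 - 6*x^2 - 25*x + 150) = x - 6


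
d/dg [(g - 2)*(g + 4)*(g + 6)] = 3*g^2 + 16*g + 4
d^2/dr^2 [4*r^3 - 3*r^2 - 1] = 24*r - 6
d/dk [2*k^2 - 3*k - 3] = 4*k - 3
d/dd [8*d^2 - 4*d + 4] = 16*d - 4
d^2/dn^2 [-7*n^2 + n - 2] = -14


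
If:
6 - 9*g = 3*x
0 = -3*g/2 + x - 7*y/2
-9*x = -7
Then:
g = 11/27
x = 7/9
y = 1/21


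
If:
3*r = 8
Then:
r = 8/3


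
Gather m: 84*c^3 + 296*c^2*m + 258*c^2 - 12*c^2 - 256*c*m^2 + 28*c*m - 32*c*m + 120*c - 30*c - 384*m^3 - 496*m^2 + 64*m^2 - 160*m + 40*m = 84*c^3 + 246*c^2 + 90*c - 384*m^3 + m^2*(-256*c - 432) + m*(296*c^2 - 4*c - 120)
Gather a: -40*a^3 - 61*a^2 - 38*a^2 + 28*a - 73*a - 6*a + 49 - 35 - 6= -40*a^3 - 99*a^2 - 51*a + 8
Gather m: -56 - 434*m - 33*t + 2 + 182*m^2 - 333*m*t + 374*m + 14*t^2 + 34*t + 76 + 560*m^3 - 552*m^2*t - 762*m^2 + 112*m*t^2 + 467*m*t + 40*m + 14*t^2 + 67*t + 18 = 560*m^3 + m^2*(-552*t - 580) + m*(112*t^2 + 134*t - 20) + 28*t^2 + 68*t + 40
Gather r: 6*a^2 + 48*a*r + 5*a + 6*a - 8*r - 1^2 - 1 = 6*a^2 + 11*a + r*(48*a - 8) - 2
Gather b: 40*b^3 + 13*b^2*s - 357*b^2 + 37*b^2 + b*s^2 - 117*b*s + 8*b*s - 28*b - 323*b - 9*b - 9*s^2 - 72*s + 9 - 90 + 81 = 40*b^3 + b^2*(13*s - 320) + b*(s^2 - 109*s - 360) - 9*s^2 - 72*s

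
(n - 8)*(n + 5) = n^2 - 3*n - 40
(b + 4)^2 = b^2 + 8*b + 16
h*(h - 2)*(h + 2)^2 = h^4 + 2*h^3 - 4*h^2 - 8*h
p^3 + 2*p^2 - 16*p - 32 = (p - 4)*(p + 2)*(p + 4)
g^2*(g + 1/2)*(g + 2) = g^4 + 5*g^3/2 + g^2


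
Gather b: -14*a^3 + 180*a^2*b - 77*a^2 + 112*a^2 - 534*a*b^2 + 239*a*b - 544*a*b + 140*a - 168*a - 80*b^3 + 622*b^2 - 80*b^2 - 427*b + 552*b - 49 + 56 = -14*a^3 + 35*a^2 - 28*a - 80*b^3 + b^2*(542 - 534*a) + b*(180*a^2 - 305*a + 125) + 7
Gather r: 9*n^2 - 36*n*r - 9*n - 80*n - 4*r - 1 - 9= 9*n^2 - 89*n + r*(-36*n - 4) - 10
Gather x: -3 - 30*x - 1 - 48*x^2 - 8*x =-48*x^2 - 38*x - 4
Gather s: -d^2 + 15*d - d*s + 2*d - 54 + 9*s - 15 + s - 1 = -d^2 + 17*d + s*(10 - d) - 70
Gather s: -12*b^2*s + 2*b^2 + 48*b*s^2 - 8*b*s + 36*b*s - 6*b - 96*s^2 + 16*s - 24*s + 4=2*b^2 - 6*b + s^2*(48*b - 96) + s*(-12*b^2 + 28*b - 8) + 4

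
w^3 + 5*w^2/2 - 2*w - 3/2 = (w - 1)*(w + 1/2)*(w + 3)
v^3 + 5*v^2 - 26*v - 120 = (v - 5)*(v + 4)*(v + 6)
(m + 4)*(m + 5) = m^2 + 9*m + 20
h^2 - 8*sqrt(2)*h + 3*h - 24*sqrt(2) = (h + 3)*(h - 8*sqrt(2))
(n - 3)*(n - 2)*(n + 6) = n^3 + n^2 - 24*n + 36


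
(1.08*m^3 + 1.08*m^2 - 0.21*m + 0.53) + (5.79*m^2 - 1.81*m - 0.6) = 1.08*m^3 + 6.87*m^2 - 2.02*m - 0.07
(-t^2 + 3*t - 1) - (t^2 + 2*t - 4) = -2*t^2 + t + 3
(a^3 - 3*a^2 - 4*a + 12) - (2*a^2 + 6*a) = a^3 - 5*a^2 - 10*a + 12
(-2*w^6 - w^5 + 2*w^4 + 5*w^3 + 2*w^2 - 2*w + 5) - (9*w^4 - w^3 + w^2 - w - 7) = -2*w^6 - w^5 - 7*w^4 + 6*w^3 + w^2 - w + 12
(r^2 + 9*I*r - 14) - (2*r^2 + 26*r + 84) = -r^2 - 26*r + 9*I*r - 98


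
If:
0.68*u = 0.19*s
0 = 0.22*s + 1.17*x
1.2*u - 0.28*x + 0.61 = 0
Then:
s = -1.57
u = -0.44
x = 0.30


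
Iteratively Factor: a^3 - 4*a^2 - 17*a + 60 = (a - 3)*(a^2 - a - 20) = (a - 5)*(a - 3)*(a + 4)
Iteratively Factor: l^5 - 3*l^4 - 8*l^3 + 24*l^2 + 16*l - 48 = (l + 2)*(l^4 - 5*l^3 + 2*l^2 + 20*l - 24) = (l - 2)*(l + 2)*(l^3 - 3*l^2 - 4*l + 12) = (l - 2)^2*(l + 2)*(l^2 - l - 6) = (l - 3)*(l - 2)^2*(l + 2)*(l + 2)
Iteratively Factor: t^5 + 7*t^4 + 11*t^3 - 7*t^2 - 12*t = (t - 1)*(t^4 + 8*t^3 + 19*t^2 + 12*t) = t*(t - 1)*(t^3 + 8*t^2 + 19*t + 12) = t*(t - 1)*(t + 4)*(t^2 + 4*t + 3) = t*(t - 1)*(t + 1)*(t + 4)*(t + 3)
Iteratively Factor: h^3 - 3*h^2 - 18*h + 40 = (h + 4)*(h^2 - 7*h + 10) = (h - 2)*(h + 4)*(h - 5)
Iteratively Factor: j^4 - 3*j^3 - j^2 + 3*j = (j + 1)*(j^3 - 4*j^2 + 3*j) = (j - 3)*(j + 1)*(j^2 - j) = j*(j - 3)*(j + 1)*(j - 1)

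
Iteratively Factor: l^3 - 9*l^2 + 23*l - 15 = (l - 3)*(l^2 - 6*l + 5) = (l - 3)*(l - 1)*(l - 5)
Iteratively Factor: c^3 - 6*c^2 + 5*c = (c - 1)*(c^2 - 5*c) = c*(c - 1)*(c - 5)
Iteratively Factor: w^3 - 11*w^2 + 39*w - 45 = (w - 3)*(w^2 - 8*w + 15) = (w - 5)*(w - 3)*(w - 3)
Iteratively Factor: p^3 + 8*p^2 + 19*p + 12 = (p + 4)*(p^2 + 4*p + 3) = (p + 3)*(p + 4)*(p + 1)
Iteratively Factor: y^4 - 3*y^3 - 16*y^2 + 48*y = (y)*(y^3 - 3*y^2 - 16*y + 48) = y*(y - 3)*(y^2 - 16) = y*(y - 4)*(y - 3)*(y + 4)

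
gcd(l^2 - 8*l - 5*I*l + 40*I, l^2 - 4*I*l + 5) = l - 5*I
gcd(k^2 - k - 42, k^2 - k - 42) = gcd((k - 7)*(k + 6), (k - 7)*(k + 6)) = k^2 - k - 42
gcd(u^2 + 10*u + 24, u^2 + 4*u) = u + 4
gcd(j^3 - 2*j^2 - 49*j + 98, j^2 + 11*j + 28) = j + 7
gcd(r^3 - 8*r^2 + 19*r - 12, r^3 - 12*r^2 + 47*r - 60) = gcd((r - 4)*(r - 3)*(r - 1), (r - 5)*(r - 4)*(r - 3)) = r^2 - 7*r + 12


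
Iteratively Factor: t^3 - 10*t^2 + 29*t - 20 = (t - 1)*(t^2 - 9*t + 20) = (t - 4)*(t - 1)*(t - 5)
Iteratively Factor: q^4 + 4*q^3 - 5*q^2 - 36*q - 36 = (q - 3)*(q^3 + 7*q^2 + 16*q + 12) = (q - 3)*(q + 2)*(q^2 + 5*q + 6) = (q - 3)*(q + 2)^2*(q + 3)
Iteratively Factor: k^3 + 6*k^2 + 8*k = (k)*(k^2 + 6*k + 8) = k*(k + 4)*(k + 2)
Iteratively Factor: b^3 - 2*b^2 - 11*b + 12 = (b + 3)*(b^2 - 5*b + 4) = (b - 4)*(b + 3)*(b - 1)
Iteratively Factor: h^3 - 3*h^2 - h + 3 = (h + 1)*(h^2 - 4*h + 3) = (h - 1)*(h + 1)*(h - 3)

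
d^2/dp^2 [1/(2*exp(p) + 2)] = (exp(p) - 1)*exp(p)/(2*(exp(p) + 1)^3)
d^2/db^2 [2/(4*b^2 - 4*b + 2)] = 4*(-2*b^2 + 2*b + 2*(2*b - 1)^2 - 1)/(2*b^2 - 2*b + 1)^3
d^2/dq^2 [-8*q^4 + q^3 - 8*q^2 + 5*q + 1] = -96*q^2 + 6*q - 16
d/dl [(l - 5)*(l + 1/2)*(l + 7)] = 3*l^2 + 5*l - 34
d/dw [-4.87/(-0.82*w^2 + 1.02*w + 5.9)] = (4.9674 - 7.9868*w)/(-0.82*w^2 + 1.02*w + 5.9)^2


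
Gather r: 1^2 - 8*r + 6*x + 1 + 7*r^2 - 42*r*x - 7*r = 7*r^2 + r*(-42*x - 15) + 6*x + 2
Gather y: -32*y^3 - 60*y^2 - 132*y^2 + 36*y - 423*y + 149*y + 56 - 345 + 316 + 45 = -32*y^3 - 192*y^2 - 238*y + 72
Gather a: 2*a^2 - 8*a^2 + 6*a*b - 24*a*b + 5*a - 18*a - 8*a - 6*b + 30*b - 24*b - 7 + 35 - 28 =-6*a^2 + a*(-18*b - 21)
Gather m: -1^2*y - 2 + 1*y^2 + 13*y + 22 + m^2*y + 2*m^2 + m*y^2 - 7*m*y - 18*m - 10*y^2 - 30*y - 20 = m^2*(y + 2) + m*(y^2 - 7*y - 18) - 9*y^2 - 18*y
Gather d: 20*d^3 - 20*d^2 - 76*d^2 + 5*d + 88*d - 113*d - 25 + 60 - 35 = 20*d^3 - 96*d^2 - 20*d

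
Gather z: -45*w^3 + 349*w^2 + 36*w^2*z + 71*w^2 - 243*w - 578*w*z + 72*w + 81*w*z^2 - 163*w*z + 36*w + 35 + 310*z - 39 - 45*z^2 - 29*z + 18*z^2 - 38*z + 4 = -45*w^3 + 420*w^2 - 135*w + z^2*(81*w - 27) + z*(36*w^2 - 741*w + 243)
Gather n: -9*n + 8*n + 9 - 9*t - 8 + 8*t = -n - t + 1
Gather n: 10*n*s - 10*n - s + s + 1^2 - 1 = n*(10*s - 10)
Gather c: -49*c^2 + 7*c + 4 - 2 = -49*c^2 + 7*c + 2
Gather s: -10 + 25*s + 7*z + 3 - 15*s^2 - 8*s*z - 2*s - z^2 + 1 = -15*s^2 + s*(23 - 8*z) - z^2 + 7*z - 6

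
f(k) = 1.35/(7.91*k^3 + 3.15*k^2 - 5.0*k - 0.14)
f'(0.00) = 344.39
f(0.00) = -9.64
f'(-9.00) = -0.00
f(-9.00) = -0.00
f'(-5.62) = -0.00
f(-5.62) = -0.00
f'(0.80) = -5.54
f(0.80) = 0.70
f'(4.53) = -0.00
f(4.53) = 0.00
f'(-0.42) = 1.25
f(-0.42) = 0.70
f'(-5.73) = -0.00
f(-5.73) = -0.00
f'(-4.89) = -0.00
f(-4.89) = -0.00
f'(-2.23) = -0.04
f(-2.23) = -0.02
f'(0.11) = 13.19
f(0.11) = -2.10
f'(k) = 1.35*(-23.73*k^2 - 6.3*k + 5.0)/(7.91*k^3 + 3.15*k^2 - 5.0*k - 0.14)^2 = (-32.0355*k^2 - 8.505*k + 6.75)/(7.91*k^3 + 3.15*k^2 - 5.0*k - 0.14)^2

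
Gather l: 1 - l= 1 - l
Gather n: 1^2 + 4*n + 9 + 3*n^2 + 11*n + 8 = 3*n^2 + 15*n + 18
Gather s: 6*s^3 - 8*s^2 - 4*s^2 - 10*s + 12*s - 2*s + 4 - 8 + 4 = 6*s^3 - 12*s^2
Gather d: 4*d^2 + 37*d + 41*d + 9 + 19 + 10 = 4*d^2 + 78*d + 38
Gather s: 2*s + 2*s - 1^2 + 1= 4*s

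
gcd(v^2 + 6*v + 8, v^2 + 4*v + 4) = v + 2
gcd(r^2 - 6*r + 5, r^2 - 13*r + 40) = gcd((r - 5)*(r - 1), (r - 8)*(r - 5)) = r - 5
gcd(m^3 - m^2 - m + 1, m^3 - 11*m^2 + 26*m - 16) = m - 1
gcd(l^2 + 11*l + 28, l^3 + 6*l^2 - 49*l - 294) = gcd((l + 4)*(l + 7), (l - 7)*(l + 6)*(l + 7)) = l + 7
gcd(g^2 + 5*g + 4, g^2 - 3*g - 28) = g + 4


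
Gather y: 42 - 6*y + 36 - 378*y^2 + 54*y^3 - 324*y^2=54*y^3 - 702*y^2 - 6*y + 78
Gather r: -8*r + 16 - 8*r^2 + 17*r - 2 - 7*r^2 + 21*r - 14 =-15*r^2 + 30*r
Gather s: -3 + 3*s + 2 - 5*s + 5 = 4 - 2*s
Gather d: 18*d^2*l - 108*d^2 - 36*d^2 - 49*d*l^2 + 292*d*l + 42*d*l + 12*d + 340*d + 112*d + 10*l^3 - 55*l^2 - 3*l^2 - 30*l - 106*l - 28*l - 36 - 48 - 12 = d^2*(18*l - 144) + d*(-49*l^2 + 334*l + 464) + 10*l^3 - 58*l^2 - 164*l - 96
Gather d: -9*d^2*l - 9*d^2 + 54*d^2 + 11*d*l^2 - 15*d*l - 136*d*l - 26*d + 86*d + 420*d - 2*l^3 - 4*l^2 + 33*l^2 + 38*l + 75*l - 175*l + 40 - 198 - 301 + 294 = d^2*(45 - 9*l) + d*(11*l^2 - 151*l + 480) - 2*l^3 + 29*l^2 - 62*l - 165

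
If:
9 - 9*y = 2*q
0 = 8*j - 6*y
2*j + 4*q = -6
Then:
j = 12/11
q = -45/22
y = 16/11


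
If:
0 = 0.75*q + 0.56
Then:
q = -0.75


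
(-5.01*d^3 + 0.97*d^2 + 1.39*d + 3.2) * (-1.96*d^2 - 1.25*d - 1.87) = 9.8196*d^5 + 4.3613*d^4 + 5.4318*d^3 - 9.8234*d^2 - 6.5993*d - 5.984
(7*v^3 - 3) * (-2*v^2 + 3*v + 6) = -14*v^5 + 21*v^4 + 42*v^3 + 6*v^2 - 9*v - 18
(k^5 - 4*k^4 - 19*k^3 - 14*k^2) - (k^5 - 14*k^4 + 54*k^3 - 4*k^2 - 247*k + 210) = 10*k^4 - 73*k^3 - 10*k^2 + 247*k - 210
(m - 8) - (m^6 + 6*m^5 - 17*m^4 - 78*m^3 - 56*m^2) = -m^6 - 6*m^5 + 17*m^4 + 78*m^3 + 56*m^2 + m - 8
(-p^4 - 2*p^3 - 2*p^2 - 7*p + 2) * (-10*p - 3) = 10*p^5 + 23*p^4 + 26*p^3 + 76*p^2 + p - 6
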